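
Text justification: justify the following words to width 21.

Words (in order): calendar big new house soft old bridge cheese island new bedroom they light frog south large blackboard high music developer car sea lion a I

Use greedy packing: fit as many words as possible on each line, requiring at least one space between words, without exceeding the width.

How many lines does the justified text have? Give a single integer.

Line 1: ['calendar', 'big', 'new'] (min_width=16, slack=5)
Line 2: ['house', 'soft', 'old', 'bridge'] (min_width=21, slack=0)
Line 3: ['cheese', 'island', 'new'] (min_width=17, slack=4)
Line 4: ['bedroom', 'they', 'light'] (min_width=18, slack=3)
Line 5: ['frog', 'south', 'large'] (min_width=16, slack=5)
Line 6: ['blackboard', 'high', 'music'] (min_width=21, slack=0)
Line 7: ['developer', 'car', 'sea'] (min_width=17, slack=4)
Line 8: ['lion', 'a', 'I'] (min_width=8, slack=13)
Total lines: 8

Answer: 8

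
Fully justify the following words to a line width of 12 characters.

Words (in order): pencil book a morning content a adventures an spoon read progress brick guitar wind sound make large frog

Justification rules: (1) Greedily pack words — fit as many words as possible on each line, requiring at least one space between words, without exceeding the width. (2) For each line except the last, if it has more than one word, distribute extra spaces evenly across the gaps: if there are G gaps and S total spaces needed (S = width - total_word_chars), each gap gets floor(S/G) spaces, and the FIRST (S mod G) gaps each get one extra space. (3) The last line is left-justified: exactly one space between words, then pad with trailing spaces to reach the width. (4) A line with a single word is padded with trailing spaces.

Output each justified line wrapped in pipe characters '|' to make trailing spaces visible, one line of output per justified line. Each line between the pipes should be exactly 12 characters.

Line 1: ['pencil', 'book'] (min_width=11, slack=1)
Line 2: ['a', 'morning'] (min_width=9, slack=3)
Line 3: ['content', 'a'] (min_width=9, slack=3)
Line 4: ['adventures'] (min_width=10, slack=2)
Line 5: ['an', 'spoon'] (min_width=8, slack=4)
Line 6: ['read'] (min_width=4, slack=8)
Line 7: ['progress'] (min_width=8, slack=4)
Line 8: ['brick', 'guitar'] (min_width=12, slack=0)
Line 9: ['wind', 'sound'] (min_width=10, slack=2)
Line 10: ['make', 'large'] (min_width=10, slack=2)
Line 11: ['frog'] (min_width=4, slack=8)

Answer: |pencil  book|
|a    morning|
|content    a|
|adventures  |
|an     spoon|
|read        |
|progress    |
|brick guitar|
|wind   sound|
|make   large|
|frog        |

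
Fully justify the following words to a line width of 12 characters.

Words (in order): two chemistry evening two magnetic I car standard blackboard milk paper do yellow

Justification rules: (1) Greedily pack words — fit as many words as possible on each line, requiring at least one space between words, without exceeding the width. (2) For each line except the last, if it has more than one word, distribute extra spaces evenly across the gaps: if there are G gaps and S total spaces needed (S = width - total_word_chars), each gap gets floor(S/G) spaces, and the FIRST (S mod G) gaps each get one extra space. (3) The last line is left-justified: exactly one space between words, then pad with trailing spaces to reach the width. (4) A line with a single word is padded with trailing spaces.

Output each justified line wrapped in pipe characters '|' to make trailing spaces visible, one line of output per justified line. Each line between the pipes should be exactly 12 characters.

Line 1: ['two'] (min_width=3, slack=9)
Line 2: ['chemistry'] (min_width=9, slack=3)
Line 3: ['evening', 'two'] (min_width=11, slack=1)
Line 4: ['magnetic', 'I'] (min_width=10, slack=2)
Line 5: ['car', 'standard'] (min_width=12, slack=0)
Line 6: ['blackboard'] (min_width=10, slack=2)
Line 7: ['milk', 'paper'] (min_width=10, slack=2)
Line 8: ['do', 'yellow'] (min_width=9, slack=3)

Answer: |two         |
|chemistry   |
|evening  two|
|magnetic   I|
|car standard|
|blackboard  |
|milk   paper|
|do yellow   |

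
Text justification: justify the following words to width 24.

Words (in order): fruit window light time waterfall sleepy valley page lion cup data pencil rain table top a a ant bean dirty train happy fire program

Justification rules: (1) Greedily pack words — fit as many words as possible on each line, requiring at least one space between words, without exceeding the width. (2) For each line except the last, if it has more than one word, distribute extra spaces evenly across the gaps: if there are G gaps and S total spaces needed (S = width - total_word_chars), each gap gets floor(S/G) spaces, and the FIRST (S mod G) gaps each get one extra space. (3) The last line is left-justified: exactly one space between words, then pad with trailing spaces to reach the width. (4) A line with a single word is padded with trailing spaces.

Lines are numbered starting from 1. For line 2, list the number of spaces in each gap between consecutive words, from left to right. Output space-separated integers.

Answer: 2 1

Derivation:
Line 1: ['fruit', 'window', 'light', 'time'] (min_width=23, slack=1)
Line 2: ['waterfall', 'sleepy', 'valley'] (min_width=23, slack=1)
Line 3: ['page', 'lion', 'cup', 'data'] (min_width=18, slack=6)
Line 4: ['pencil', 'rain', 'table', 'top', 'a'] (min_width=23, slack=1)
Line 5: ['a', 'ant', 'bean', 'dirty', 'train'] (min_width=22, slack=2)
Line 6: ['happy', 'fire', 'program'] (min_width=18, slack=6)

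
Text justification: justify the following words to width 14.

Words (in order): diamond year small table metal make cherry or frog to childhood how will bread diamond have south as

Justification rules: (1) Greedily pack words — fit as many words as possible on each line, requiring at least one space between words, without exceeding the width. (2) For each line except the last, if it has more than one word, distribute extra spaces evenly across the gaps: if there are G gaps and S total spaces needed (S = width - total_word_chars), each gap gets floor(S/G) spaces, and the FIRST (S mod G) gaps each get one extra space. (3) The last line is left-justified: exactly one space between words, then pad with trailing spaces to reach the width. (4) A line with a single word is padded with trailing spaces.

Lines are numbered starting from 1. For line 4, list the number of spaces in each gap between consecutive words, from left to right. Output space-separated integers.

Answer: 1 1

Derivation:
Line 1: ['diamond', 'year'] (min_width=12, slack=2)
Line 2: ['small', 'table'] (min_width=11, slack=3)
Line 3: ['metal', 'make'] (min_width=10, slack=4)
Line 4: ['cherry', 'or', 'frog'] (min_width=14, slack=0)
Line 5: ['to', 'childhood'] (min_width=12, slack=2)
Line 6: ['how', 'will', 'bread'] (min_width=14, slack=0)
Line 7: ['diamond', 'have'] (min_width=12, slack=2)
Line 8: ['south', 'as'] (min_width=8, slack=6)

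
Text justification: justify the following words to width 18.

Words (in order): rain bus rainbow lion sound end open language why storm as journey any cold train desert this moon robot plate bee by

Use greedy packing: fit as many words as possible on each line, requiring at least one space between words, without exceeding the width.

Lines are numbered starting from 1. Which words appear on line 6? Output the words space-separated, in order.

Line 1: ['rain', 'bus', 'rainbow'] (min_width=16, slack=2)
Line 2: ['lion', 'sound', 'end'] (min_width=14, slack=4)
Line 3: ['open', 'language', 'why'] (min_width=17, slack=1)
Line 4: ['storm', 'as', 'journey'] (min_width=16, slack=2)
Line 5: ['any', 'cold', 'train'] (min_width=14, slack=4)
Line 6: ['desert', 'this', 'moon'] (min_width=16, slack=2)
Line 7: ['robot', 'plate', 'bee', 'by'] (min_width=18, slack=0)

Answer: desert this moon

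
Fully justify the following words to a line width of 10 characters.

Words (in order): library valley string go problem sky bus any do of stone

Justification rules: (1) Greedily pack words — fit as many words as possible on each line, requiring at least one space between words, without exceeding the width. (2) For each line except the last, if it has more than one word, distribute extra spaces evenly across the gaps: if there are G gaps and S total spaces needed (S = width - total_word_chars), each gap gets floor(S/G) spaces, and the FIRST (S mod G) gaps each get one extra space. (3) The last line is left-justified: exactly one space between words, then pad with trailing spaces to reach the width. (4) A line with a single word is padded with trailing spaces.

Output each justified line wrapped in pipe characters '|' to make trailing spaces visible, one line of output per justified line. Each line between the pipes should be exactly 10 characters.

Answer: |library   |
|valley    |
|string  go|
|problem   |
|sky    bus|
|any  do of|
|stone     |

Derivation:
Line 1: ['library'] (min_width=7, slack=3)
Line 2: ['valley'] (min_width=6, slack=4)
Line 3: ['string', 'go'] (min_width=9, slack=1)
Line 4: ['problem'] (min_width=7, slack=3)
Line 5: ['sky', 'bus'] (min_width=7, slack=3)
Line 6: ['any', 'do', 'of'] (min_width=9, slack=1)
Line 7: ['stone'] (min_width=5, slack=5)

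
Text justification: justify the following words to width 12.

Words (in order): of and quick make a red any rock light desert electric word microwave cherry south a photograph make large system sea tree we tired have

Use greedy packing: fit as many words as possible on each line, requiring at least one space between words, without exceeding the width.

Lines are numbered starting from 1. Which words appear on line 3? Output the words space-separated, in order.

Answer: any rock

Derivation:
Line 1: ['of', 'and', 'quick'] (min_width=12, slack=0)
Line 2: ['make', 'a', 'red'] (min_width=10, slack=2)
Line 3: ['any', 'rock'] (min_width=8, slack=4)
Line 4: ['light', 'desert'] (min_width=12, slack=0)
Line 5: ['electric'] (min_width=8, slack=4)
Line 6: ['word'] (min_width=4, slack=8)
Line 7: ['microwave'] (min_width=9, slack=3)
Line 8: ['cherry', 'south'] (min_width=12, slack=0)
Line 9: ['a', 'photograph'] (min_width=12, slack=0)
Line 10: ['make', 'large'] (min_width=10, slack=2)
Line 11: ['system', 'sea'] (min_width=10, slack=2)
Line 12: ['tree', 'we'] (min_width=7, slack=5)
Line 13: ['tired', 'have'] (min_width=10, slack=2)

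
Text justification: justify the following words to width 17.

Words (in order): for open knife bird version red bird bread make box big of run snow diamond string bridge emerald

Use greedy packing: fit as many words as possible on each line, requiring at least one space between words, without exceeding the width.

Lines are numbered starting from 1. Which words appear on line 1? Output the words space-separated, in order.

Line 1: ['for', 'open', 'knife'] (min_width=14, slack=3)
Line 2: ['bird', 'version', 'red'] (min_width=16, slack=1)
Line 3: ['bird', 'bread', 'make'] (min_width=15, slack=2)
Line 4: ['box', 'big', 'of', 'run'] (min_width=14, slack=3)
Line 5: ['snow', 'diamond'] (min_width=12, slack=5)
Line 6: ['string', 'bridge'] (min_width=13, slack=4)
Line 7: ['emerald'] (min_width=7, slack=10)

Answer: for open knife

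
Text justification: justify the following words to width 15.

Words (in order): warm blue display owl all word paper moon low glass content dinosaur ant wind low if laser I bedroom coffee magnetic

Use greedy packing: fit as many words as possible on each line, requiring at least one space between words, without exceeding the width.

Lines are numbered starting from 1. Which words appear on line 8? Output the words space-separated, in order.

Answer: laser I bedroom

Derivation:
Line 1: ['warm', 'blue'] (min_width=9, slack=6)
Line 2: ['display', 'owl', 'all'] (min_width=15, slack=0)
Line 3: ['word', 'paper', 'moon'] (min_width=15, slack=0)
Line 4: ['low', 'glass'] (min_width=9, slack=6)
Line 5: ['content'] (min_width=7, slack=8)
Line 6: ['dinosaur', 'ant'] (min_width=12, slack=3)
Line 7: ['wind', 'low', 'if'] (min_width=11, slack=4)
Line 8: ['laser', 'I', 'bedroom'] (min_width=15, slack=0)
Line 9: ['coffee', 'magnetic'] (min_width=15, slack=0)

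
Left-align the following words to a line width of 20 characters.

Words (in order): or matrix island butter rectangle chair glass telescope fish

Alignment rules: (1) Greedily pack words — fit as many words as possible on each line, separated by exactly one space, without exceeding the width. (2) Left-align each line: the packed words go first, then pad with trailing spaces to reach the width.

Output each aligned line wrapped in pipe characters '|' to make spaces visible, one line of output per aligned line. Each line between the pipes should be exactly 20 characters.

Answer: |or matrix island    |
|butter rectangle    |
|chair glass         |
|telescope fish      |

Derivation:
Line 1: ['or', 'matrix', 'island'] (min_width=16, slack=4)
Line 2: ['butter', 'rectangle'] (min_width=16, slack=4)
Line 3: ['chair', 'glass'] (min_width=11, slack=9)
Line 4: ['telescope', 'fish'] (min_width=14, slack=6)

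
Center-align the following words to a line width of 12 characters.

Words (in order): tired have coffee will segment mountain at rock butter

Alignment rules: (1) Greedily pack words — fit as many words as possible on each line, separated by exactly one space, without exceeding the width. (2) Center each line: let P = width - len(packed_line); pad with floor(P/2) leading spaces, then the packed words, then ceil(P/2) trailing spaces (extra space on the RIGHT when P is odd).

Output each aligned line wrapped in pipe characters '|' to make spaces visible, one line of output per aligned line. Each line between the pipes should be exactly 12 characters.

Line 1: ['tired', 'have'] (min_width=10, slack=2)
Line 2: ['coffee', 'will'] (min_width=11, slack=1)
Line 3: ['segment'] (min_width=7, slack=5)
Line 4: ['mountain', 'at'] (min_width=11, slack=1)
Line 5: ['rock', 'butter'] (min_width=11, slack=1)

Answer: | tired have |
|coffee will |
|  segment   |
|mountain at |
|rock butter |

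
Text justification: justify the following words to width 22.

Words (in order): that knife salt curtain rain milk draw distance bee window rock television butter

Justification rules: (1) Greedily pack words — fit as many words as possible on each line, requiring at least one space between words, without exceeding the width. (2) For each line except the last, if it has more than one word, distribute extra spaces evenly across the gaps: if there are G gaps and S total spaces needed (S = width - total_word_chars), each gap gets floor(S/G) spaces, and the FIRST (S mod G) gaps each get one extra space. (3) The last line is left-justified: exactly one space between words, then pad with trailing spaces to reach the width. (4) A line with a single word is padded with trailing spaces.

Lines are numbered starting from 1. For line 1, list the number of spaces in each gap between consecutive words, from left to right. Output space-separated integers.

Answer: 5 4

Derivation:
Line 1: ['that', 'knife', 'salt'] (min_width=15, slack=7)
Line 2: ['curtain', 'rain', 'milk', 'draw'] (min_width=22, slack=0)
Line 3: ['distance', 'bee', 'window'] (min_width=19, slack=3)
Line 4: ['rock', 'television', 'butter'] (min_width=22, slack=0)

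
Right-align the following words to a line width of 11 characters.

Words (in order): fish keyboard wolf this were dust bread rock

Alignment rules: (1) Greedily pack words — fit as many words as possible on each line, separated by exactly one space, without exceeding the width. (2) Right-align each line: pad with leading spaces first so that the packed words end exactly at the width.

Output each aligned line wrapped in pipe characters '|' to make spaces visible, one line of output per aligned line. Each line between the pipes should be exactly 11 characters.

Answer: |       fish|
|   keyboard|
|  wolf this|
|  were dust|
| bread rock|

Derivation:
Line 1: ['fish'] (min_width=4, slack=7)
Line 2: ['keyboard'] (min_width=8, slack=3)
Line 3: ['wolf', 'this'] (min_width=9, slack=2)
Line 4: ['were', 'dust'] (min_width=9, slack=2)
Line 5: ['bread', 'rock'] (min_width=10, slack=1)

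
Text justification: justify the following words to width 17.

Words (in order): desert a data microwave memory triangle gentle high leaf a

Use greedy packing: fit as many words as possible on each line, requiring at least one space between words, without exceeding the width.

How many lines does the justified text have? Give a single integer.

Answer: 4

Derivation:
Line 1: ['desert', 'a', 'data'] (min_width=13, slack=4)
Line 2: ['microwave', 'memory'] (min_width=16, slack=1)
Line 3: ['triangle', 'gentle'] (min_width=15, slack=2)
Line 4: ['high', 'leaf', 'a'] (min_width=11, slack=6)
Total lines: 4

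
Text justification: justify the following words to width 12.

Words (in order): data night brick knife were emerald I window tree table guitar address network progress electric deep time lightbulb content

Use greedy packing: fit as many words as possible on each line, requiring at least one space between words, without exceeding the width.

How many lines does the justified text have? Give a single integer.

Answer: 13

Derivation:
Line 1: ['data', 'night'] (min_width=10, slack=2)
Line 2: ['brick', 'knife'] (min_width=11, slack=1)
Line 3: ['were', 'emerald'] (min_width=12, slack=0)
Line 4: ['I', 'window'] (min_width=8, slack=4)
Line 5: ['tree', 'table'] (min_width=10, slack=2)
Line 6: ['guitar'] (min_width=6, slack=6)
Line 7: ['address'] (min_width=7, slack=5)
Line 8: ['network'] (min_width=7, slack=5)
Line 9: ['progress'] (min_width=8, slack=4)
Line 10: ['electric'] (min_width=8, slack=4)
Line 11: ['deep', 'time'] (min_width=9, slack=3)
Line 12: ['lightbulb'] (min_width=9, slack=3)
Line 13: ['content'] (min_width=7, slack=5)
Total lines: 13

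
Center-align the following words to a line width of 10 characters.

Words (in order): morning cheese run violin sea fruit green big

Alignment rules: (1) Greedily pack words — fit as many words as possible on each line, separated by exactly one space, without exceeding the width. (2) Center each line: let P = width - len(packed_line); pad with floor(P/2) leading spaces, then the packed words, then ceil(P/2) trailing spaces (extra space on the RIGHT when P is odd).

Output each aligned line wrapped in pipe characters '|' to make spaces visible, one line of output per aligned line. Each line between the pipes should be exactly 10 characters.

Line 1: ['morning'] (min_width=7, slack=3)
Line 2: ['cheese', 'run'] (min_width=10, slack=0)
Line 3: ['violin', 'sea'] (min_width=10, slack=0)
Line 4: ['fruit'] (min_width=5, slack=5)
Line 5: ['green', 'big'] (min_width=9, slack=1)

Answer: | morning  |
|cheese run|
|violin sea|
|  fruit   |
|green big |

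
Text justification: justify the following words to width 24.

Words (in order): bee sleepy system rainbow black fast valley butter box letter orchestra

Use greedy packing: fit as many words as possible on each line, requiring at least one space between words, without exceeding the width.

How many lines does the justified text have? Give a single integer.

Answer: 4

Derivation:
Line 1: ['bee', 'sleepy', 'system'] (min_width=17, slack=7)
Line 2: ['rainbow', 'black', 'fast'] (min_width=18, slack=6)
Line 3: ['valley', 'butter', 'box', 'letter'] (min_width=24, slack=0)
Line 4: ['orchestra'] (min_width=9, slack=15)
Total lines: 4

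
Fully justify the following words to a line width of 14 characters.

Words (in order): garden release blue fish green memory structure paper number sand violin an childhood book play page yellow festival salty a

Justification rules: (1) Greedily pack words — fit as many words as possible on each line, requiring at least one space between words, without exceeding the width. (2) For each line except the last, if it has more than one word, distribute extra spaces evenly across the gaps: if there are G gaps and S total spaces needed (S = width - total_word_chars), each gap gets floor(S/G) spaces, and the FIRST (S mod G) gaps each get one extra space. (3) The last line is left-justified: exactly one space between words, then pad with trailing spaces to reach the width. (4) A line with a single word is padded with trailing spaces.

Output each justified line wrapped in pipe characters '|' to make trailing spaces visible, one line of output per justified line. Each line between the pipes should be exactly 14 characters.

Answer: |garden release|
|blue      fish|
|green   memory|
|structure     |
|paper   number|
|sand violin an|
|childhood book|
|play      page|
|yellow        |
|festival salty|
|a             |

Derivation:
Line 1: ['garden', 'release'] (min_width=14, slack=0)
Line 2: ['blue', 'fish'] (min_width=9, slack=5)
Line 3: ['green', 'memory'] (min_width=12, slack=2)
Line 4: ['structure'] (min_width=9, slack=5)
Line 5: ['paper', 'number'] (min_width=12, slack=2)
Line 6: ['sand', 'violin', 'an'] (min_width=14, slack=0)
Line 7: ['childhood', 'book'] (min_width=14, slack=0)
Line 8: ['play', 'page'] (min_width=9, slack=5)
Line 9: ['yellow'] (min_width=6, slack=8)
Line 10: ['festival', 'salty'] (min_width=14, slack=0)
Line 11: ['a'] (min_width=1, slack=13)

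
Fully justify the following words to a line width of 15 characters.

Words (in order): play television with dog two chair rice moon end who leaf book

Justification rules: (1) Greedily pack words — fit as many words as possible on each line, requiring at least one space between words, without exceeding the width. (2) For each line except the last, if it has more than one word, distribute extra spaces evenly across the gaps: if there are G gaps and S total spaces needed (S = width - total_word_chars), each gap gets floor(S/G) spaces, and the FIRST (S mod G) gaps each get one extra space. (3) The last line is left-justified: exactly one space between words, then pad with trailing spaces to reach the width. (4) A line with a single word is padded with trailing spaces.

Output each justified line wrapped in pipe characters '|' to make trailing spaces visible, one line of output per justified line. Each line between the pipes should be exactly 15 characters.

Line 1: ['play', 'television'] (min_width=15, slack=0)
Line 2: ['with', 'dog', 'two'] (min_width=12, slack=3)
Line 3: ['chair', 'rice', 'moon'] (min_width=15, slack=0)
Line 4: ['end', 'who', 'leaf'] (min_width=12, slack=3)
Line 5: ['book'] (min_width=4, slack=11)

Answer: |play television|
|with   dog  two|
|chair rice moon|
|end   who  leaf|
|book           |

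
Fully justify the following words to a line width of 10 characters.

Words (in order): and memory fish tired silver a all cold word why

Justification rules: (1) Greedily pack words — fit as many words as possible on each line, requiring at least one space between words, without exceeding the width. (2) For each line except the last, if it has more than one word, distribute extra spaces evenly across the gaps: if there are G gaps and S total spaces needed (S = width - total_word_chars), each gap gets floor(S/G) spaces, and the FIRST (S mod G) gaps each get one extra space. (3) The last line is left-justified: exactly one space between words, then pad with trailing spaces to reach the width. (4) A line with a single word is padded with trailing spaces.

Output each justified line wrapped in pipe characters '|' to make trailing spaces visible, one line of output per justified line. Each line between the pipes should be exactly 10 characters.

Answer: |and memory|
|fish tired|
|silver   a|
|all   cold|
|word why  |

Derivation:
Line 1: ['and', 'memory'] (min_width=10, slack=0)
Line 2: ['fish', 'tired'] (min_width=10, slack=0)
Line 3: ['silver', 'a'] (min_width=8, slack=2)
Line 4: ['all', 'cold'] (min_width=8, slack=2)
Line 5: ['word', 'why'] (min_width=8, slack=2)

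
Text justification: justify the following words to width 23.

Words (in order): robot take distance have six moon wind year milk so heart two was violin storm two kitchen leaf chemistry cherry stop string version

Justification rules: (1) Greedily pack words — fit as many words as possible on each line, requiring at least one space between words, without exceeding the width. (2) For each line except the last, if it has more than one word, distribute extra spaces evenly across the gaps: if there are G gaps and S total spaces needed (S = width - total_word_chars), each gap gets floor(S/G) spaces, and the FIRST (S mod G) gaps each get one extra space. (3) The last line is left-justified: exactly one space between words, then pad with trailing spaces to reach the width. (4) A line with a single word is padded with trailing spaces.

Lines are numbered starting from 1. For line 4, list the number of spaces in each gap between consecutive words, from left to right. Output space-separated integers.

Line 1: ['robot', 'take', 'distance'] (min_width=19, slack=4)
Line 2: ['have', 'six', 'moon', 'wind', 'year'] (min_width=23, slack=0)
Line 3: ['milk', 'so', 'heart', 'two', 'was'] (min_width=21, slack=2)
Line 4: ['violin', 'storm', 'two'] (min_width=16, slack=7)
Line 5: ['kitchen', 'leaf', 'chemistry'] (min_width=22, slack=1)
Line 6: ['cherry', 'stop', 'string'] (min_width=18, slack=5)
Line 7: ['version'] (min_width=7, slack=16)

Answer: 5 4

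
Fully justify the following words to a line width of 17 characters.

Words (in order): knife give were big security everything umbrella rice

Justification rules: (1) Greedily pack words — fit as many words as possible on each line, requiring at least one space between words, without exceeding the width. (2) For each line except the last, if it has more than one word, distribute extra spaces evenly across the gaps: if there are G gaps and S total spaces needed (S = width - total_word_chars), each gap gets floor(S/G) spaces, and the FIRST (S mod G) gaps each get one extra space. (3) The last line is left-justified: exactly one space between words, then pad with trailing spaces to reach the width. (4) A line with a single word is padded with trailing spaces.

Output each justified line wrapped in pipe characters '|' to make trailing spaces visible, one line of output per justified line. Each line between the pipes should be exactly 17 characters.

Answer: |knife  give  were|
|big      security|
|everything       |
|umbrella rice    |

Derivation:
Line 1: ['knife', 'give', 'were'] (min_width=15, slack=2)
Line 2: ['big', 'security'] (min_width=12, slack=5)
Line 3: ['everything'] (min_width=10, slack=7)
Line 4: ['umbrella', 'rice'] (min_width=13, slack=4)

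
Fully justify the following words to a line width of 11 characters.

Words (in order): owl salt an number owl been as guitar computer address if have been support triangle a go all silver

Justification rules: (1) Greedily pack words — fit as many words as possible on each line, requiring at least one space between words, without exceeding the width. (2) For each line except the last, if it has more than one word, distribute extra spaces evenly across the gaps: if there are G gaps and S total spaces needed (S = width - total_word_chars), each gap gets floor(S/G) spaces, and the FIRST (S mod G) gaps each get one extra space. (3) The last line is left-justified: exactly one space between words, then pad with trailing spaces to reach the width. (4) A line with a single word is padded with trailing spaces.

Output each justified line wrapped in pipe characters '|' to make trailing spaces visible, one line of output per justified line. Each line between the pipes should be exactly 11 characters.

Answer: |owl salt an|
|number  owl|
|been     as|
|guitar     |
|computer   |
|address  if|
|have   been|
|support    |
|triangle  a|
|go      all|
|silver     |

Derivation:
Line 1: ['owl', 'salt', 'an'] (min_width=11, slack=0)
Line 2: ['number', 'owl'] (min_width=10, slack=1)
Line 3: ['been', 'as'] (min_width=7, slack=4)
Line 4: ['guitar'] (min_width=6, slack=5)
Line 5: ['computer'] (min_width=8, slack=3)
Line 6: ['address', 'if'] (min_width=10, slack=1)
Line 7: ['have', 'been'] (min_width=9, slack=2)
Line 8: ['support'] (min_width=7, slack=4)
Line 9: ['triangle', 'a'] (min_width=10, slack=1)
Line 10: ['go', 'all'] (min_width=6, slack=5)
Line 11: ['silver'] (min_width=6, slack=5)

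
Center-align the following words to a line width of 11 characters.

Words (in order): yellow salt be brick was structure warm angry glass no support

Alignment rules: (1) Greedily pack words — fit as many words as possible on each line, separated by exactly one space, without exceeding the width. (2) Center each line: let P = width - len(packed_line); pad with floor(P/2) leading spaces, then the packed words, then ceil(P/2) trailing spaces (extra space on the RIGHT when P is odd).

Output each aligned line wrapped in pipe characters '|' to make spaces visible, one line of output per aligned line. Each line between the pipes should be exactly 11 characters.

Line 1: ['yellow', 'salt'] (min_width=11, slack=0)
Line 2: ['be', 'brick'] (min_width=8, slack=3)
Line 3: ['was'] (min_width=3, slack=8)
Line 4: ['structure'] (min_width=9, slack=2)
Line 5: ['warm', 'angry'] (min_width=10, slack=1)
Line 6: ['glass', 'no'] (min_width=8, slack=3)
Line 7: ['support'] (min_width=7, slack=4)

Answer: |yellow salt|
| be brick  |
|    was    |
| structure |
|warm angry |
| glass no  |
|  support  |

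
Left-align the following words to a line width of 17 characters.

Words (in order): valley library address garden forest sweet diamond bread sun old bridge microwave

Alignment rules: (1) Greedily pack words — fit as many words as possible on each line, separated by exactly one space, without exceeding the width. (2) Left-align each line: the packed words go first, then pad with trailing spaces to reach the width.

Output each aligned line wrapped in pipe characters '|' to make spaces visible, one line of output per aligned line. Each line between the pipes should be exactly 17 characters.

Answer: |valley library   |
|address garden   |
|forest sweet     |
|diamond bread sun|
|old bridge       |
|microwave        |

Derivation:
Line 1: ['valley', 'library'] (min_width=14, slack=3)
Line 2: ['address', 'garden'] (min_width=14, slack=3)
Line 3: ['forest', 'sweet'] (min_width=12, slack=5)
Line 4: ['diamond', 'bread', 'sun'] (min_width=17, slack=0)
Line 5: ['old', 'bridge'] (min_width=10, slack=7)
Line 6: ['microwave'] (min_width=9, slack=8)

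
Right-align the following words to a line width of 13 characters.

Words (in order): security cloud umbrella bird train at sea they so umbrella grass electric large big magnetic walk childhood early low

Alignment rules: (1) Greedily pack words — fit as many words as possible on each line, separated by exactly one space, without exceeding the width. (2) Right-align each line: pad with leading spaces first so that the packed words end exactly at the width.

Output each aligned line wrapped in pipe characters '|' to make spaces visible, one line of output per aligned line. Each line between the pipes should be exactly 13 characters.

Answer: |     security|
|        cloud|
|umbrella bird|
| train at sea|
|      they so|
|     umbrella|
|        grass|
|     electric|
|    large big|
|magnetic walk|
|    childhood|
|    early low|

Derivation:
Line 1: ['security'] (min_width=8, slack=5)
Line 2: ['cloud'] (min_width=5, slack=8)
Line 3: ['umbrella', 'bird'] (min_width=13, slack=0)
Line 4: ['train', 'at', 'sea'] (min_width=12, slack=1)
Line 5: ['they', 'so'] (min_width=7, slack=6)
Line 6: ['umbrella'] (min_width=8, slack=5)
Line 7: ['grass'] (min_width=5, slack=8)
Line 8: ['electric'] (min_width=8, slack=5)
Line 9: ['large', 'big'] (min_width=9, slack=4)
Line 10: ['magnetic', 'walk'] (min_width=13, slack=0)
Line 11: ['childhood'] (min_width=9, slack=4)
Line 12: ['early', 'low'] (min_width=9, slack=4)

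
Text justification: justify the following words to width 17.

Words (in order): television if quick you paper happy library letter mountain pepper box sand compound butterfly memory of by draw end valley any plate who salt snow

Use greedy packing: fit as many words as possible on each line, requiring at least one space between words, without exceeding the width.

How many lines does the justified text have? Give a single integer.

Answer: 10

Derivation:
Line 1: ['television', 'if'] (min_width=13, slack=4)
Line 2: ['quick', 'you', 'paper'] (min_width=15, slack=2)
Line 3: ['happy', 'library'] (min_width=13, slack=4)
Line 4: ['letter', 'mountain'] (min_width=15, slack=2)
Line 5: ['pepper', 'box', 'sand'] (min_width=15, slack=2)
Line 6: ['compound'] (min_width=8, slack=9)
Line 7: ['butterfly', 'memory'] (min_width=16, slack=1)
Line 8: ['of', 'by', 'draw', 'end'] (min_width=14, slack=3)
Line 9: ['valley', 'any', 'plate'] (min_width=16, slack=1)
Line 10: ['who', 'salt', 'snow'] (min_width=13, slack=4)
Total lines: 10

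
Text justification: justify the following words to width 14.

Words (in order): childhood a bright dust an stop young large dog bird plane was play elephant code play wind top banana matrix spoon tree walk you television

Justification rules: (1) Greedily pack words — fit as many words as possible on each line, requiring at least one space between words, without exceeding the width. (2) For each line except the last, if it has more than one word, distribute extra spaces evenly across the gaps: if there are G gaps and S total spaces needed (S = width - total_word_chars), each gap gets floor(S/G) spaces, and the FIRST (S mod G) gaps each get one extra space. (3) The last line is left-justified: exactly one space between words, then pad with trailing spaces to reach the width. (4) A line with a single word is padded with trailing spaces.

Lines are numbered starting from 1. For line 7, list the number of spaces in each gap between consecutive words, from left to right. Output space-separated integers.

Answer: 2 1

Derivation:
Line 1: ['childhood', 'a'] (min_width=11, slack=3)
Line 2: ['bright', 'dust', 'an'] (min_width=14, slack=0)
Line 3: ['stop', 'young'] (min_width=10, slack=4)
Line 4: ['large', 'dog', 'bird'] (min_width=14, slack=0)
Line 5: ['plane', 'was', 'play'] (min_width=14, slack=0)
Line 6: ['elephant', 'code'] (min_width=13, slack=1)
Line 7: ['play', 'wind', 'top'] (min_width=13, slack=1)
Line 8: ['banana', 'matrix'] (min_width=13, slack=1)
Line 9: ['spoon', 'tree'] (min_width=10, slack=4)
Line 10: ['walk', 'you'] (min_width=8, slack=6)
Line 11: ['television'] (min_width=10, slack=4)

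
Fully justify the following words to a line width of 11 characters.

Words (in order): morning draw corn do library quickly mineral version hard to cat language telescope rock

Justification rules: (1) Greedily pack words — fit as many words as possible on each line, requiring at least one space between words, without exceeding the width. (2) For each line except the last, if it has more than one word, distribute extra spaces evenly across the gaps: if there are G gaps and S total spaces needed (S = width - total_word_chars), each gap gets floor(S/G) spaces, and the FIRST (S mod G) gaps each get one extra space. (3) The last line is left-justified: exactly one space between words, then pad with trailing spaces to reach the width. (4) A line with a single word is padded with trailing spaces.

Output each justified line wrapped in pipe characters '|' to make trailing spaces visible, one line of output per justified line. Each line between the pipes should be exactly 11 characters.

Line 1: ['morning'] (min_width=7, slack=4)
Line 2: ['draw', 'corn'] (min_width=9, slack=2)
Line 3: ['do', 'library'] (min_width=10, slack=1)
Line 4: ['quickly'] (min_width=7, slack=4)
Line 5: ['mineral'] (min_width=7, slack=4)
Line 6: ['version'] (min_width=7, slack=4)
Line 7: ['hard', 'to', 'cat'] (min_width=11, slack=0)
Line 8: ['language'] (min_width=8, slack=3)
Line 9: ['telescope'] (min_width=9, slack=2)
Line 10: ['rock'] (min_width=4, slack=7)

Answer: |morning    |
|draw   corn|
|do  library|
|quickly    |
|mineral    |
|version    |
|hard to cat|
|language   |
|telescope  |
|rock       |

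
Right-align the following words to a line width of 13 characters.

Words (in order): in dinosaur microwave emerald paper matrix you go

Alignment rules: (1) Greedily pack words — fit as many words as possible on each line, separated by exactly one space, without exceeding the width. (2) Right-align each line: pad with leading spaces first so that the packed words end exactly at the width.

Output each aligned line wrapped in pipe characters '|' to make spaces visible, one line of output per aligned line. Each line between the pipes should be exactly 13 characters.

Answer: |  in dinosaur|
|    microwave|
|emerald paper|
|matrix you go|

Derivation:
Line 1: ['in', 'dinosaur'] (min_width=11, slack=2)
Line 2: ['microwave'] (min_width=9, slack=4)
Line 3: ['emerald', 'paper'] (min_width=13, slack=0)
Line 4: ['matrix', 'you', 'go'] (min_width=13, slack=0)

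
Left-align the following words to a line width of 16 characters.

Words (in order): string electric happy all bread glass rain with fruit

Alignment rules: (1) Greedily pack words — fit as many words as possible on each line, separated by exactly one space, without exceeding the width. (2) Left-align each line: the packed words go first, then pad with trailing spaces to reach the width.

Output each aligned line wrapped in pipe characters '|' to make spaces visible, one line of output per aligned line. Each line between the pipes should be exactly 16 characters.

Line 1: ['string', 'electric'] (min_width=15, slack=1)
Line 2: ['happy', 'all', 'bread'] (min_width=15, slack=1)
Line 3: ['glass', 'rain', 'with'] (min_width=15, slack=1)
Line 4: ['fruit'] (min_width=5, slack=11)

Answer: |string electric |
|happy all bread |
|glass rain with |
|fruit           |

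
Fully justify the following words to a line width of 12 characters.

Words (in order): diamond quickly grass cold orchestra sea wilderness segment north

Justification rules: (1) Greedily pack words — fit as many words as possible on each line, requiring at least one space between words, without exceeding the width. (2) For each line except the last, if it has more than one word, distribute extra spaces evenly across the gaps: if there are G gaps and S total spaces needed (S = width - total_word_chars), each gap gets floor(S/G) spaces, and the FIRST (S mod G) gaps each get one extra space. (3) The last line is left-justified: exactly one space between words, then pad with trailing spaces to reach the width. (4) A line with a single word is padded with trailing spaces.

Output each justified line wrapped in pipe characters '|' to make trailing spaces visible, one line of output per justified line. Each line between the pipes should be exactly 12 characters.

Answer: |diamond     |
|quickly     |
|grass   cold|
|orchestra   |
|sea         |
|wilderness  |
|segment     |
|north       |

Derivation:
Line 1: ['diamond'] (min_width=7, slack=5)
Line 2: ['quickly'] (min_width=7, slack=5)
Line 3: ['grass', 'cold'] (min_width=10, slack=2)
Line 4: ['orchestra'] (min_width=9, slack=3)
Line 5: ['sea'] (min_width=3, slack=9)
Line 6: ['wilderness'] (min_width=10, slack=2)
Line 7: ['segment'] (min_width=7, slack=5)
Line 8: ['north'] (min_width=5, slack=7)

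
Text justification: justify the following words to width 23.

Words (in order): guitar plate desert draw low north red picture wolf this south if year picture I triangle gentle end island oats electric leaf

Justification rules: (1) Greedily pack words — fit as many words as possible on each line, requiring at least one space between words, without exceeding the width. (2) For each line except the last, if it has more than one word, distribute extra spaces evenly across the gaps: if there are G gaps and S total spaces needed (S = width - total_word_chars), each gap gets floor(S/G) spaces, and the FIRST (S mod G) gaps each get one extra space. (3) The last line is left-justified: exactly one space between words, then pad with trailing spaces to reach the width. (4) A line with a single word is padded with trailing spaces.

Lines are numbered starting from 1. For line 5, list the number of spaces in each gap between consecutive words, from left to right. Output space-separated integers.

Line 1: ['guitar', 'plate', 'desert'] (min_width=19, slack=4)
Line 2: ['draw', 'low', 'north', 'red'] (min_width=18, slack=5)
Line 3: ['picture', 'wolf', 'this', 'south'] (min_width=23, slack=0)
Line 4: ['if', 'year', 'picture', 'I'] (min_width=17, slack=6)
Line 5: ['triangle', 'gentle', 'end'] (min_width=19, slack=4)
Line 6: ['island', 'oats', 'electric'] (min_width=20, slack=3)
Line 7: ['leaf'] (min_width=4, slack=19)

Answer: 3 3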